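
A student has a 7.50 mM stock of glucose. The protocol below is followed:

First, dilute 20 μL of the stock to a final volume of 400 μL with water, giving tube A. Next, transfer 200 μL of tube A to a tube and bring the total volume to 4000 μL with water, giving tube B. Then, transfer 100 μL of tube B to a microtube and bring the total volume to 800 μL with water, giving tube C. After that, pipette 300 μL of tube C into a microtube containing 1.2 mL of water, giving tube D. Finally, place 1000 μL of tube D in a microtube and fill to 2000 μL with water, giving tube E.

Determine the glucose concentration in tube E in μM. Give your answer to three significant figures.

Step 1: 20 μL brought to 400 μL → factor 400/20 = 20
Step 2: 200 μL brought to 4000 μL → factor 4000/200 = 20
Step 3: 100 μL brought to 800 μL → factor 800/100 = 8
Step 4: 300 μL + 1.2 mL = 1500 μL total → factor 1500/300 = 5
Step 5: 1000 μL brought to 2000 μL → factor 2000/1000 = 2
Overall dilution factor = 20 × 20 × 8 × 5 × 2 = 32000
Final = 7.50 mM / 32000 = 0.0002344 mM = 0.234 μM

0.234 μM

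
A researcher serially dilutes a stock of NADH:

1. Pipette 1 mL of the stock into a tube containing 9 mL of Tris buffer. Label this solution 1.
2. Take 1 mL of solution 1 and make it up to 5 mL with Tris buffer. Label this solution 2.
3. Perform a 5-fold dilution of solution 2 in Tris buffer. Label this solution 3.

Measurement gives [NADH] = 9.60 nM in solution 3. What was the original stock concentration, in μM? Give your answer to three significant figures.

2.40 μM

Step 1: 1 mL + 9 mL = 10 mL total → factor 10/1 = 10
Step 2: 1 mL brought to 5 mL → factor 5/1 = 5
Step 3: 5-fold → factor 5
Overall dilution factor = 10 × 5 × 5 = 250
Stock = 9.60 nM × 250 = 2400 nM = 2.40 μM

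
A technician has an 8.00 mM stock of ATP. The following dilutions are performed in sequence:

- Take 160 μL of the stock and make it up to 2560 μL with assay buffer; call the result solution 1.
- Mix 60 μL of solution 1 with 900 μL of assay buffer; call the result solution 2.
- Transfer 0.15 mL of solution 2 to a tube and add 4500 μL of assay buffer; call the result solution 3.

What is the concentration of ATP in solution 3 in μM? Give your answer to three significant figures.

Step 1: 160 μL brought to 2560 μL → factor 2560/160 = 16
Step 2: 60 μL + 900 μL = 960 μL total → factor 960/60 = 16
Step 3: 0.15 mL + 4500 μL = 4.65 mL total → factor 4.65/0.15 = 31
Dilution factor through solution 3 = 16 × 16 × 31 = 7936
[solution 3] = 8.00 mM / 7936 = 0.001008 mM = 1.01 μM

1.01 μM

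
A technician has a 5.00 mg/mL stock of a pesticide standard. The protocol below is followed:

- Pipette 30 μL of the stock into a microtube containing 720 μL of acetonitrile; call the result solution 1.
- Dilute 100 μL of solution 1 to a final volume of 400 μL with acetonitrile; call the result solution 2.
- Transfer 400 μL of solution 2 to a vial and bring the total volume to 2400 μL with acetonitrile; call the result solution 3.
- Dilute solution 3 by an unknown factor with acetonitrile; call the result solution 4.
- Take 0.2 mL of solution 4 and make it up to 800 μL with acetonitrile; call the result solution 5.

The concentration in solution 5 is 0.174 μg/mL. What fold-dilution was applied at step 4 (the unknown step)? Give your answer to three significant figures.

Step 1: 30 μL + 720 μL = 750 μL total → factor 750/30 = 25
Step 2: 100 μL brought to 400 μL → factor 400/100 = 4
Step 3: 400 μL brought to 2400 μL → factor 2400/400 = 6
Step 4: unknown factor x
Step 5: 0.2 mL brought to 800 μL → factor 0.8/0.2 = 4
Product of known-step factors = 2400
Overall factor = 5.00 mg/mL / (0.174 μg/mL) = 28736
x = 28736 / 2400 = 12.0

12.0-fold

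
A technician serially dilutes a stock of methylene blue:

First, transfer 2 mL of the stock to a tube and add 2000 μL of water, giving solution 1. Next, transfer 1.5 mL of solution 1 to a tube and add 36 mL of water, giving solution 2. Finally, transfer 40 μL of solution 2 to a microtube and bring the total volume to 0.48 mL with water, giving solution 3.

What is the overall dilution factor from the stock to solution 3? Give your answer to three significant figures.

600

Step 1: 2 mL + 2000 μL = 4 mL total → factor 4/2 = 2
Step 2: 1.5 mL + 36 mL = 37.5 mL total → factor 37.5/1.5 = 25
Step 3: 40 μL brought to 0.48 mL → factor 480/40 = 12
Overall dilution factor = 2 × 25 × 12 = 600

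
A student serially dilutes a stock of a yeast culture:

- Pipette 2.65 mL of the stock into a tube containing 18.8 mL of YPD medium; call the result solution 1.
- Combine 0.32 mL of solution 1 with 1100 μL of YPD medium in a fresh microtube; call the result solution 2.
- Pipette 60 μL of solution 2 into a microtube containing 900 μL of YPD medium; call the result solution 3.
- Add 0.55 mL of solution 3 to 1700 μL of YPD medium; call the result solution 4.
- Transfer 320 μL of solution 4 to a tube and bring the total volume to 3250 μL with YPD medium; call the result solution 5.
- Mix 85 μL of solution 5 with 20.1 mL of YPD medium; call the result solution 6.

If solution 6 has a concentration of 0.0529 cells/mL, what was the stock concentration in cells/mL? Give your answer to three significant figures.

Step 1: 2.65 mL + 18.8 mL = 21.45 mL total → factor 21.45/2.65 = 8.0943
Step 2: 0.32 mL + 1100 μL = 1.42 mL total → factor 1.42/0.32 = 4.4375
Step 3: 60 μL + 900 μL = 960 μL total → factor 960/60 = 16
Step 4: 0.55 mL + 1700 μL = 2.25 mL total → factor 2.25/0.55 = 4.0909
Step 5: 320 μL brought to 3250 μL → factor 3250/320 = 10.156
Step 6: 85 μL + 20.1 mL = 20185 μL total → factor 20185/85 = 237.47
Overall dilution factor = 8.0943 × 4.4375 × 16 × 4.0909 × 10.156 × 237.47 = 5.6703 × 10^6
Stock = 0.0529 cells/mL × 5.6703 × 10^6 = 3.00 × 10^5 cells/mL

3.00 × 10^5 cells/mL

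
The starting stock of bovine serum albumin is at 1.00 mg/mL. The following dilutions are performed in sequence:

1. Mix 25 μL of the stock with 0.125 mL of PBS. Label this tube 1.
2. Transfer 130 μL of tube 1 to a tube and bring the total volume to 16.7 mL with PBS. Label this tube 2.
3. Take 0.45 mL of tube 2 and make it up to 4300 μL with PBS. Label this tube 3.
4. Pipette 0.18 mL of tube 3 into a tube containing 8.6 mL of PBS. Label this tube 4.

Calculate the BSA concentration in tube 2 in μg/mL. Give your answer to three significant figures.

1.30 μg/mL

Step 1: 25 μL + 0.125 mL = 150 μL total → factor 150/25 = 6
Step 2: 130 μL brought to 16.7 mL → factor 16700/130 = 128.46
Dilution factor through tube 2 = 6 × 128.46 = 770.77
[tube 2] = 1.00 mg/mL / 770.77 = 0.001297 mg/mL = 1.30 μg/mL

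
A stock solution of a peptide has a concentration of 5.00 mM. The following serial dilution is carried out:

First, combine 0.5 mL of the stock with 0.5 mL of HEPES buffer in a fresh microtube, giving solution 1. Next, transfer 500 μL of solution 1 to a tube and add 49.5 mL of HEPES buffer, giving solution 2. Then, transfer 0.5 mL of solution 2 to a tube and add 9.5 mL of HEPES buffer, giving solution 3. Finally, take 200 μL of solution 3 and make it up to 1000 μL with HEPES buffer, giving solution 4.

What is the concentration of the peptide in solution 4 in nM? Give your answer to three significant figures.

250 nM

Step 1: 0.5 mL + 0.5 mL = 1 mL total → factor 1/0.5 = 2
Step 2: 500 μL + 49.5 mL = 50000 μL total → factor 50000/500 = 100
Step 3: 0.5 mL + 9.5 mL = 10 mL total → factor 10/0.5 = 20
Step 4: 200 μL brought to 1000 μL → factor 1000/200 = 5
Overall dilution factor = 2 × 100 × 20 × 5 = 20000
Final = 5.00 mM / 20000 = 0.0002500 mM = 250 nM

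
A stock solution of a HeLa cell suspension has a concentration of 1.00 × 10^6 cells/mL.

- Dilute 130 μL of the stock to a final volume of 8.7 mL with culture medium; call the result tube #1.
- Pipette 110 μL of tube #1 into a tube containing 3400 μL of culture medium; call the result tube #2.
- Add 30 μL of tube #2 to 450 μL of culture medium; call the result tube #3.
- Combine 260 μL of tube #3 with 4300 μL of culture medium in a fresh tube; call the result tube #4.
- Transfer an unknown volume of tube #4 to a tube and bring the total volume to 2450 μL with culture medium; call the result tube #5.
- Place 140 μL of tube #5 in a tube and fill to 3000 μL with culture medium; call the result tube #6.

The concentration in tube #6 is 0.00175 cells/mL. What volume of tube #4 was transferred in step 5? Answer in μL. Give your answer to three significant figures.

Step 1: 130 μL brought to 8.7 mL → factor 8700/130 = 66.923
Step 2: 110 μL + 3400 μL = 3510 μL total → factor 3510/110 = 31.909
Step 3: 30 μL + 450 μL = 480 μL total → factor 480/30 = 16
Step 4: 260 μL + 4300 μL = 4560 μL total → factor 4560/260 = 17.538
Step 5: v brought to 2450 μL → factor = 2450 μL/v
Step 6: 140 μL brought to 3000 μL → factor 3000/140 = 21.429
Product of known-step factors = 1.2841 × 10^7
Overall factor = 1.00 × 10^6 cells/mL / (0.00175 cells/mL) = 5.7143 × 10^8
Step-5 factor = 5.7143 × 10^8 / 1.2841 × 10^7 = 44.501
v = 2450 μL / 44.501 = 55.1 μL

55.1 μL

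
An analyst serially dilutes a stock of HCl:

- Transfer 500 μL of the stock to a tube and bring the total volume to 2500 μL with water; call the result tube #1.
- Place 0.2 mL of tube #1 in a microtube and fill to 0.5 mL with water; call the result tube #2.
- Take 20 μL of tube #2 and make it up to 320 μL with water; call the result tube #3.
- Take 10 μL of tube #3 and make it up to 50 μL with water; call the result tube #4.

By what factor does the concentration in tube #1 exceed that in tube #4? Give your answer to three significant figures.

Step 1: 500 μL brought to 2500 μL → factor 2500/500 = 5
Step 2: 0.2 mL brought to 0.5 mL → factor 0.5/0.2 = 2.5
Step 3: 20 μL brought to 320 μL → factor 320/20 = 16
Step 4: 10 μL brought to 50 μL → factor 50/10 = 5
Dilution factor to tube #1 = 5; to tube #4 = 1000
[tube #1]/[tube #4] = (factor to tube #4)/(factor to tube #1) = 1000/5 = 200

200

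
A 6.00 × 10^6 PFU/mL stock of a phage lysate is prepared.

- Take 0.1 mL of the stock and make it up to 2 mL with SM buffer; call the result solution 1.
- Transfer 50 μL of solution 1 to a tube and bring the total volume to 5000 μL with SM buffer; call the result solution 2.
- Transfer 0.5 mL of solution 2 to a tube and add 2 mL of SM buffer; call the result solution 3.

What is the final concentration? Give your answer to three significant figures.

600 PFU/mL

Step 1: 0.1 mL brought to 2 mL → factor 2/0.1 = 20
Step 2: 50 μL brought to 5000 μL → factor 5000/50 = 100
Step 3: 0.5 mL + 2 mL = 2.5 mL total → factor 2.5/0.5 = 5
Overall dilution factor = 20 × 100 × 5 = 10000
Final = 6.00 × 10^6 PFU/mL / 10000 = 600 PFU/mL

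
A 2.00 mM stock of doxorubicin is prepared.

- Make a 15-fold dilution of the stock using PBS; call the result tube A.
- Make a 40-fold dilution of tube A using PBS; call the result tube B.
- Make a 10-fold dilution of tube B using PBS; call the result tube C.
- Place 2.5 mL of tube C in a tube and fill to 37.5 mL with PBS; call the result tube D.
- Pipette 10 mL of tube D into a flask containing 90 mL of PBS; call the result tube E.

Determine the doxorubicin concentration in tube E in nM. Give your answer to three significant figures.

Step 1: 15-fold → factor 15
Step 2: 40-fold → factor 40
Step 3: 10-fold → factor 10
Step 4: 2.5 mL brought to 37.5 mL → factor 37.5/2.5 = 15
Step 5: 10 mL + 90 mL = 100 mL total → factor 100/10 = 10
Overall dilution factor = 15 × 40 × 10 × 15 × 10 = 9 × 10^5
Final = 2.00 mM / 9 × 10^5 = 2.222 × 10^-6 mM = 2.22 nM

2.22 nM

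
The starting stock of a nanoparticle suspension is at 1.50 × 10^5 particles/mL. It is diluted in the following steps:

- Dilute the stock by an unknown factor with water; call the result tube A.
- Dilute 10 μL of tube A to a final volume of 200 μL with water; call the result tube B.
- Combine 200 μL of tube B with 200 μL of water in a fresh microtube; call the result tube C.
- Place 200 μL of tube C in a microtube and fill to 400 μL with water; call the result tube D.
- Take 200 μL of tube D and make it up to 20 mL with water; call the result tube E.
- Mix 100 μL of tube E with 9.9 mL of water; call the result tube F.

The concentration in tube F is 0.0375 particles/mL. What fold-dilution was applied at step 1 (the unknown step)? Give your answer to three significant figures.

Step 1: unknown factor x
Step 2: 10 μL brought to 200 μL → factor 200/10 = 20
Step 3: 200 μL + 200 μL = 400 μL total → factor 400/200 = 2
Step 4: 200 μL brought to 400 μL → factor 400/200 = 2
Step 5: 200 μL brought to 20 mL → factor 20000/200 = 100
Step 6: 100 μL + 9.9 mL = 10000 μL total → factor 10000/100 = 100
Product of known-step factors = 8 × 10^5
Overall factor = 1.50 × 10^5 particles/mL / (0.0375 particles/mL) = 4 × 10^6
x = 4 × 10^6 / 8 × 10^5 = 5.00

5.00-fold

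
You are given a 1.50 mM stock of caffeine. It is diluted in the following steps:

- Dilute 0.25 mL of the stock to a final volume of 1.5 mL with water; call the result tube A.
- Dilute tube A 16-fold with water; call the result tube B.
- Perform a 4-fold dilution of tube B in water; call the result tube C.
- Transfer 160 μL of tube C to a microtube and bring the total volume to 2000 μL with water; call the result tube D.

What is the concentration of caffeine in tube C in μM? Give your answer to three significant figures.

3.91 μM

Step 1: 0.25 mL brought to 1.5 mL → factor 1.5/0.25 = 6
Step 2: 16-fold → factor 16
Step 3: 4-fold → factor 4
Dilution factor through tube C = 6 × 16 × 4 = 384
[tube C] = 1.50 mM / 384 = 0.003906 mM = 3.91 μM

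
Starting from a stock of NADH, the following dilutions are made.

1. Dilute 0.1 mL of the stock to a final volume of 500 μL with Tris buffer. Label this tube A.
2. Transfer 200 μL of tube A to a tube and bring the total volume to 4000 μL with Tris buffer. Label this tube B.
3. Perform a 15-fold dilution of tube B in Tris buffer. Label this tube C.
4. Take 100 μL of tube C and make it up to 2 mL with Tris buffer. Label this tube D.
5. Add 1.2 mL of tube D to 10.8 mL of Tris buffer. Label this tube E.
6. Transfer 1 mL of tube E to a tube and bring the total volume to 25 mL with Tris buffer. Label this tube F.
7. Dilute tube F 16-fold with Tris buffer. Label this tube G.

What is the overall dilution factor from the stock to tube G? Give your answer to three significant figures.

Step 1: 0.1 mL brought to 500 μL → factor 0.5/0.1 = 5
Step 2: 200 μL brought to 4000 μL → factor 4000/200 = 20
Step 3: 15-fold → factor 15
Step 4: 100 μL brought to 2 mL → factor 2000/100 = 20
Step 5: 1.2 mL + 10.8 mL = 12 mL total → factor 12/1.2 = 10
Step 6: 1 mL brought to 25 mL → factor 25/1 = 25
Step 7: 16-fold → factor 16
Overall dilution factor = 5 × 20 × 15 × 20 × 10 × 25 × 16 = 1.2 × 10^8

1.20 × 10^8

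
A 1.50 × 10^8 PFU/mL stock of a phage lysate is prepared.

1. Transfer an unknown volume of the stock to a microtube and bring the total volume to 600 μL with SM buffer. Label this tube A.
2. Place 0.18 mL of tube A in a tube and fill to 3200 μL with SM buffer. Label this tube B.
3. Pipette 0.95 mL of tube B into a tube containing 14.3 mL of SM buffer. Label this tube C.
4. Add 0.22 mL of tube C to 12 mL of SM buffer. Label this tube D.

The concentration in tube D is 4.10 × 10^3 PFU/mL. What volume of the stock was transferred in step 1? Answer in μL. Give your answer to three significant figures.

260 μL

Step 1: v brought to 600 μL → factor = 600 μL/v
Step 2: 0.18 mL brought to 3200 μL → factor 3.2/0.18 = 17.778
Step 3: 0.95 mL + 14.3 mL = 15.25 mL total → factor 15.25/0.95 = 16.053
Step 4: 0.22 mL + 12 mL = 12.22 mL total → factor 12.22/0.22 = 55.545
Product of known-step factors = 15852
Overall factor = 1.50 × 10^8 PFU/mL / (4.10 × 10^3 PFU/mL) = 36585
Step-1 factor = 36585 / 15852 = 2.308
v = 600 μL / 2.308 = 260 μL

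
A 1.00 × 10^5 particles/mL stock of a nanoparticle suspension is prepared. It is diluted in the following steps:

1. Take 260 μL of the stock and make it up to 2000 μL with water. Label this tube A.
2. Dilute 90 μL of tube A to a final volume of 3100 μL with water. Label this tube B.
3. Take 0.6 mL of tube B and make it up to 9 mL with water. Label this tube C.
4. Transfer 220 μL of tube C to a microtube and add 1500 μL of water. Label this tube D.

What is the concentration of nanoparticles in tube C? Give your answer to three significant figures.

25.2 particles/mL

Step 1: 260 μL brought to 2000 μL → factor 2000/260 = 7.6923
Step 2: 90 μL brought to 3100 μL → factor 3100/90 = 34.444
Step 3: 0.6 mL brought to 9 mL → factor 9/0.6 = 15
Dilution factor through tube C = 7.6923 × 34.444 × 15 = 3974.4
[tube C] = 1.00 × 10^5 particles/mL / 3974.4 = 25.2 particles/mL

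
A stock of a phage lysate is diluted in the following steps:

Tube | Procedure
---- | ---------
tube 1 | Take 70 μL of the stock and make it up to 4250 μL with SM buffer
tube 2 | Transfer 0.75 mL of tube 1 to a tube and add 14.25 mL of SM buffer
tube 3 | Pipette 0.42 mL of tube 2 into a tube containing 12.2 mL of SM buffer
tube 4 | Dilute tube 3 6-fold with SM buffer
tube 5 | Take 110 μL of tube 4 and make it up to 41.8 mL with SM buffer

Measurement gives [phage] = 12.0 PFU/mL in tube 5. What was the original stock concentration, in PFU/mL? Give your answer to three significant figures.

Step 1: 70 μL brought to 4250 μL → factor 4250/70 = 60.714
Step 2: 0.75 mL + 14.25 mL = 15 mL total → factor 15/0.75 = 20
Step 3: 0.42 mL + 12.2 mL = 12.62 mL total → factor 12.62/0.42 = 30.048
Step 4: 6-fold → factor 6
Step 5: 110 μL brought to 41.8 mL → factor 41800/110 = 380
Overall dilution factor = 60.714 × 20 × 30.048 × 6 × 380 = 8.3189 × 10^7
Stock = 12.0 PFU/mL × 8.3189 × 10^7 = 9.98 × 10^8 PFU/mL

9.98 × 10^8 PFU/mL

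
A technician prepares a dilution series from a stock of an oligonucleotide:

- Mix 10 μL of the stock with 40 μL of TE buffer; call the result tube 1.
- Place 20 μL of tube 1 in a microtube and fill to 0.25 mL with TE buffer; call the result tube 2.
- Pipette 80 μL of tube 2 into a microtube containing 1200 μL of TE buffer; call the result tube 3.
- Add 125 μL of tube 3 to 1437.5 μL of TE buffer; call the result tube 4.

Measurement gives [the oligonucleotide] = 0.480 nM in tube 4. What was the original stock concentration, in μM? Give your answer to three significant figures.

6.00 μM

Step 1: 10 μL + 40 μL = 50 μL total → factor 50/10 = 5
Step 2: 20 μL brought to 0.25 mL → factor 250/20 = 12.5
Step 3: 80 μL + 1200 μL = 1280 μL total → factor 1280/80 = 16
Step 4: 125 μL + 1437.5 μL = 1562.5 μL total → factor 1562.5/125 = 12.5
Overall dilution factor = 5 × 12.5 × 16 × 12.5 = 12500
Stock = 0.480 nM × 12500 = 6000 nM = 6.00 μM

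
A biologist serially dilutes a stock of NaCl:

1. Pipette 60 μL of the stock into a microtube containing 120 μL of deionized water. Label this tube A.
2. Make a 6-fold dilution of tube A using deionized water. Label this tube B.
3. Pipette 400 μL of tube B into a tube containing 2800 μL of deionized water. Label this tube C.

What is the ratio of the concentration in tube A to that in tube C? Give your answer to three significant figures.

48.0

Step 1: 60 μL + 120 μL = 180 μL total → factor 180/60 = 3
Step 2: 6-fold → factor 6
Step 3: 400 μL + 2800 μL = 3200 μL total → factor 3200/400 = 8
Dilution factor to tube A = 3; to tube C = 144
[tube A]/[tube C] = (factor to tube C)/(factor to tube A) = 144/3 = 48.0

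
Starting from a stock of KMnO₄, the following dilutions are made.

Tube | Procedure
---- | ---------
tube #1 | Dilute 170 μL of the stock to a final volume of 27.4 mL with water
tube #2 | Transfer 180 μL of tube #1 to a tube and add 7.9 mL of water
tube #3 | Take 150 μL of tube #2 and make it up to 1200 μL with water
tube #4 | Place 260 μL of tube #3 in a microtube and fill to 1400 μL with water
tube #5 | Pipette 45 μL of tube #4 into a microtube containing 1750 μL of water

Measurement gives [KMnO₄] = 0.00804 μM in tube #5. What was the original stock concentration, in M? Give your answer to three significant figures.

Step 1: 170 μL brought to 27.4 mL → factor 27400/170 = 161.18
Step 2: 180 μL + 7.9 mL = 8080 μL total → factor 8080/180 = 44.889
Step 3: 150 μL brought to 1200 μL → factor 1200/150 = 8
Step 4: 260 μL brought to 1400 μL → factor 1400/260 = 5.3846
Step 5: 45 μL + 1750 μL = 1795 μL total → factor 1795/45 = 39.889
Overall dilution factor = 161.18 × 44.889 × 8 × 5.3846 × 39.889 = 1.2432 × 10^7
Stock = 0.00804 μM × 1.2432 × 10^7 = 9.995 × 10^4 μM = 0.100 M

0.100 M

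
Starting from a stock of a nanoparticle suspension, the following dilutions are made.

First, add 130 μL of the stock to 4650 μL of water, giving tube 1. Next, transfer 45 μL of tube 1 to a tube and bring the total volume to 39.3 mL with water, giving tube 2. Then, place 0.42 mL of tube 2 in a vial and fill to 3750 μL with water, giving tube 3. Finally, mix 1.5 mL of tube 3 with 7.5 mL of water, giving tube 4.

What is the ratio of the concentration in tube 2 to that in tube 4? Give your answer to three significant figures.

53.6

Step 1: 130 μL + 4650 μL = 4780 μL total → factor 4780/130 = 36.769
Step 2: 45 μL brought to 39.3 mL → factor 39300/45 = 873.33
Step 3: 0.42 mL brought to 3750 μL → factor 3.75/0.42 = 8.9286
Step 4: 1.5 mL + 7.5 mL = 9 mL total → factor 9/1.5 = 6
Dilution factor to tube 2 = 32112; to tube 4 = 1.7203 × 10^6
[tube 2]/[tube 4] = (factor to tube 4)/(factor to tube 2) = 1.7203 × 10^6/32112 = 53.6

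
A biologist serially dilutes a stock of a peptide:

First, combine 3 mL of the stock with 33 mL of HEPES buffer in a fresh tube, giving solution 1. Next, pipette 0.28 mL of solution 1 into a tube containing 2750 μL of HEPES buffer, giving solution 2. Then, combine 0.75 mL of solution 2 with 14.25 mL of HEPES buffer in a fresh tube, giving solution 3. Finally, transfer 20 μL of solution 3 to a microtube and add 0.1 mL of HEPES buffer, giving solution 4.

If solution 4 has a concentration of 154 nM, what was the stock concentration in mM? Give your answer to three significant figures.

Step 1: 3 mL + 33 mL = 36 mL total → factor 36/3 = 12
Step 2: 0.28 mL + 2750 μL = 3.03 mL total → factor 3.03/0.28 = 10.821
Step 3: 0.75 mL + 14.25 mL = 15 mL total → factor 15/0.75 = 20
Step 4: 20 μL + 0.1 mL = 120 μL total → factor 120/20 = 6
Overall dilution factor = 12 × 10.821 × 20 × 6 = 15583
Stock = 154 nM × 15583 = 2.400 × 10^6 nM = 2.40 mM

2.40 mM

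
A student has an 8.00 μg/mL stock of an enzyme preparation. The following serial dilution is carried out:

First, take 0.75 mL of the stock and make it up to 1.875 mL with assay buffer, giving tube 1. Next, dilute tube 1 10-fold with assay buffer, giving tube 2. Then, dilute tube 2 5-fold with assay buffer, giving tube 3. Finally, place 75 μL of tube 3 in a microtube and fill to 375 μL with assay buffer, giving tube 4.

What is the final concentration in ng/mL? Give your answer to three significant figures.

12.8 ng/mL

Step 1: 0.75 mL brought to 1.875 mL → factor 1.875/0.75 = 2.5
Step 2: 10-fold → factor 10
Step 3: 5-fold → factor 5
Step 4: 75 μL brought to 375 μL → factor 375/75 = 5
Overall dilution factor = 2.5 × 10 × 5 × 5 = 625
Final = 8.00 μg/mL / 625 = 0.01280 μg/mL = 12.8 ng/mL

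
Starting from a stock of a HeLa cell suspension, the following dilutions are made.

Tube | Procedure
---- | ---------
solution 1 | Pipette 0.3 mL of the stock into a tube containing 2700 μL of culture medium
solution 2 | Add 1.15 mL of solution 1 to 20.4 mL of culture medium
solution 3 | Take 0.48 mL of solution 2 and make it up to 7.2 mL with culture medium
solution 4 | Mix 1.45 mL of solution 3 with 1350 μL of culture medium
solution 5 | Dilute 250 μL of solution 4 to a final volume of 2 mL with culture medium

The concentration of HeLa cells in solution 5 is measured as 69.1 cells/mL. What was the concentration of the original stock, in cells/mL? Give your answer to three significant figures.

Step 1: 0.3 mL + 2700 μL = 3 mL total → factor 3/0.3 = 10
Step 2: 1.15 mL + 20.4 mL = 21.55 mL total → factor 21.55/1.15 = 18.739
Step 3: 0.48 mL brought to 7.2 mL → factor 7.2/0.48 = 15
Step 4: 1.45 mL + 1350 μL = 2.8 mL total → factor 2.8/1.45 = 1.931
Step 5: 250 μL brought to 2 mL → factor 2000/250 = 8
Overall dilution factor = 10 × 18.739 × 15 × 1.931 × 8 = 43423
Stock = 69.1 cells/mL × 43423 = 3.00 × 10^6 cells/mL

3.00 × 10^6 cells/mL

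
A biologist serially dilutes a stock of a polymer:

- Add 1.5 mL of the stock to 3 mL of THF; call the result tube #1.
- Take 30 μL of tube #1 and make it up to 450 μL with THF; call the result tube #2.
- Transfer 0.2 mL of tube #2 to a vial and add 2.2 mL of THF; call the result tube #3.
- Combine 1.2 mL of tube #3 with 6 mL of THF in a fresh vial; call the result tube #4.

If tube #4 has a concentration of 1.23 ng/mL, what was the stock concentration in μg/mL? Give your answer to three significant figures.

3.99 μg/mL

Step 1: 1.5 mL + 3 mL = 4.5 mL total → factor 4.5/1.5 = 3
Step 2: 30 μL brought to 450 μL → factor 450/30 = 15
Step 3: 0.2 mL + 2.2 mL = 2.4 mL total → factor 2.4/0.2 = 12
Step 4: 1.2 mL + 6 mL = 7.2 mL total → factor 7.2/1.2 = 6
Overall dilution factor = 3 × 15 × 12 × 6 = 3240
Stock = 1.23 ng/mL × 3240 = 3985 ng/mL = 3.99 μg/mL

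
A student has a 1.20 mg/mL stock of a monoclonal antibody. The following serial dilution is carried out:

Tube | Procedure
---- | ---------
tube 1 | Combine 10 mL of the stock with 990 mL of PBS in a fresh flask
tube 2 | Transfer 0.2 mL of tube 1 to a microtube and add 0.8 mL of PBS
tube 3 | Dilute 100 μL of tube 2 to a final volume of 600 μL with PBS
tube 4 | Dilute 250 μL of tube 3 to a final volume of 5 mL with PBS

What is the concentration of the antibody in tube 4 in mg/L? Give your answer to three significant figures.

0.0200 mg/L

Step 1: 10 mL + 990 mL = 1000 mL total → factor 1000/10 = 100
Step 2: 0.2 mL + 0.8 mL = 1 mL total → factor 1/0.2 = 5
Step 3: 100 μL brought to 600 μL → factor 600/100 = 6
Step 4: 250 μL brought to 5 mL → factor 5000/250 = 20
Overall dilution factor = 100 × 5 × 6 × 20 = 60000
Final = 1.20 mg/mL / 60000 = 2.000 × 10^-5 mg/mL = 0.0200 mg/L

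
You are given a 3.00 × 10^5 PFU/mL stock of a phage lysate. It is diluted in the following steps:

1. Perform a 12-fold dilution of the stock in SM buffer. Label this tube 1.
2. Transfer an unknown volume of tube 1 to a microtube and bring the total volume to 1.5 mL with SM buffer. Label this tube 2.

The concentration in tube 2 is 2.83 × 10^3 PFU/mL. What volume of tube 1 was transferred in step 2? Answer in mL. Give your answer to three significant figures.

0.170 mL

Step 1: 12-fold → factor 12
Step 2: v brought to 1.5 mL → factor = 1.5 mL/v
Product of known-step factors = 12
Overall factor = 3.00 × 10^5 PFU/mL / (2.83 × 10^3 PFU/mL) = 106.01
Step-2 factor = 106.01 / 12 = 8.8339
v = 1.5 mL / 8.8339 = 0.170 mL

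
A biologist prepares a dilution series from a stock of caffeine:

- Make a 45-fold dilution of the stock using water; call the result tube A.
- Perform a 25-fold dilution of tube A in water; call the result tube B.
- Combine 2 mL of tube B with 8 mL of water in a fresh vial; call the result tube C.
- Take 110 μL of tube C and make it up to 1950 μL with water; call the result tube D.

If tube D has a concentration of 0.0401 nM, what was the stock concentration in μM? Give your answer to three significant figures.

Step 1: 45-fold → factor 45
Step 2: 25-fold → factor 25
Step 3: 2 mL + 8 mL = 10 mL total → factor 10/2 = 5
Step 4: 110 μL brought to 1950 μL → factor 1950/110 = 17.727
Overall dilution factor = 45 × 25 × 5 × 17.727 = 99716
Stock = 0.0401 nM × 99716 = 3999 nM = 4.00 μM

4.00 μM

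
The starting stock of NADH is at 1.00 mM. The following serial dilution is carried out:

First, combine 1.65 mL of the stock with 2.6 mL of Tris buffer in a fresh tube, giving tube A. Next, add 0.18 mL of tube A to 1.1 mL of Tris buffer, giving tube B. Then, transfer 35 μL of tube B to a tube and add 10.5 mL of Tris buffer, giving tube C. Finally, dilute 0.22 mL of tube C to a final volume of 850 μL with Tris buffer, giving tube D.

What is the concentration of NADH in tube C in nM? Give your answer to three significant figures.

181 nM

Step 1: 1.65 mL + 2.6 mL = 4.25 mL total → factor 4.25/1.65 = 2.5758
Step 2: 0.18 mL + 1.1 mL = 1.28 mL total → factor 1.28/0.18 = 7.1111
Step 3: 35 μL + 10.5 mL = 10535 μL total → factor 10535/35 = 301
Dilution factor through tube C = 2.5758 × 7.1111 × 301 = 5513.3
[tube C] = 1.00 mM / 5513.3 = 0.0001814 mM = 181 nM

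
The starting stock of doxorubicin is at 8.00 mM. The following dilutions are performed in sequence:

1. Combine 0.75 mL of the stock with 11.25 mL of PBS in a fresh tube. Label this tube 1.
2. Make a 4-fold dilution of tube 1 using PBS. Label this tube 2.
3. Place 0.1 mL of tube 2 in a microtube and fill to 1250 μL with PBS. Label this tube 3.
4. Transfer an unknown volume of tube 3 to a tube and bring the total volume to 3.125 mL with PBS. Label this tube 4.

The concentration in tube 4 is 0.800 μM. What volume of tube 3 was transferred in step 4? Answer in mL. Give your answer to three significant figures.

0.250 mL

Step 1: 0.75 mL + 11.25 mL = 12 mL total → factor 12/0.75 = 16
Step 2: 4-fold → factor 4
Step 3: 0.1 mL brought to 1250 μL → factor 1.25/0.1 = 12.5
Step 4: v brought to 3.125 mL → factor = 3.125 mL/v
Product of known-step factors = 800
Overall factor = 8.00 mM / (0.800 μM) = 10000
Step-4 factor = 10000 / 800 = 12.5
v = 3.125 mL / 12.5 = 0.250 mL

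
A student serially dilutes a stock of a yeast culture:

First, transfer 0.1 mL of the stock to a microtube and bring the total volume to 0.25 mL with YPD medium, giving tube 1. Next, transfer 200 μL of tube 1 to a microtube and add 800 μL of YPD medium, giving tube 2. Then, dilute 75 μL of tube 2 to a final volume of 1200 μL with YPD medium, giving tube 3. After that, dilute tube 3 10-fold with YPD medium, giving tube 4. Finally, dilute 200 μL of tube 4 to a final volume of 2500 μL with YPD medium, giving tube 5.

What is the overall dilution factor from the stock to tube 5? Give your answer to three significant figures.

2.50 × 10^4

Step 1: 0.1 mL brought to 0.25 mL → factor 0.25/0.1 = 2.5
Step 2: 200 μL + 800 μL = 1000 μL total → factor 1000/200 = 5
Step 3: 75 μL brought to 1200 μL → factor 1200/75 = 16
Step 4: 10-fold → factor 10
Step 5: 200 μL brought to 2500 μL → factor 2500/200 = 12.5
Overall dilution factor = 2.5 × 5 × 16 × 10 × 12.5 = 25000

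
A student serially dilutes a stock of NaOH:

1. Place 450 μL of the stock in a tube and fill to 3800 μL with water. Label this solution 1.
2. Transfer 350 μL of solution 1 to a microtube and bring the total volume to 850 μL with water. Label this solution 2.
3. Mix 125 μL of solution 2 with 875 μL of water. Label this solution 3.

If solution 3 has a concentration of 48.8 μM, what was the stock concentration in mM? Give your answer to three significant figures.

Step 1: 450 μL brought to 3800 μL → factor 3800/450 = 8.4444
Step 2: 350 μL brought to 850 μL → factor 850/350 = 2.4286
Step 3: 125 μL + 875 μL = 1000 μL total → factor 1000/125 = 8
Overall dilution factor = 8.4444 × 2.4286 × 8 = 164.06
Stock = 48.8 μM × 164.06 = 8006 μM = 8.01 mM

8.01 mM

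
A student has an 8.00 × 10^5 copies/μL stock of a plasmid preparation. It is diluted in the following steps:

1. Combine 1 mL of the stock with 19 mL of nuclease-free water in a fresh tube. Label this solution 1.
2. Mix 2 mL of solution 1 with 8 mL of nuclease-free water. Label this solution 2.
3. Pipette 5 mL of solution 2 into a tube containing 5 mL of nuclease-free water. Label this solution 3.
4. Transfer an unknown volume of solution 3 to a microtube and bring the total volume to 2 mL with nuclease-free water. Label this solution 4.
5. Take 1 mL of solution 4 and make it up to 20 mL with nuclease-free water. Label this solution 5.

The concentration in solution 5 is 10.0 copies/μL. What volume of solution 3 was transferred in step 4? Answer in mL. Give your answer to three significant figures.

0.100 mL

Step 1: 1 mL + 19 mL = 20 mL total → factor 20/1 = 20
Step 2: 2 mL + 8 mL = 10 mL total → factor 10/2 = 5
Step 3: 5 mL + 5 mL = 10 mL total → factor 10/5 = 2
Step 4: v brought to 2 mL → factor = 2 mL/v
Step 5: 1 mL brought to 20 mL → factor 20/1 = 20
Product of known-step factors = 4000
Overall factor = 8.00 × 10^5 copies/μL / (10.0 copies/μL) = 80000
Step-4 factor = 80000 / 4000 = 20
v = 2 mL / 20 = 0.100 mL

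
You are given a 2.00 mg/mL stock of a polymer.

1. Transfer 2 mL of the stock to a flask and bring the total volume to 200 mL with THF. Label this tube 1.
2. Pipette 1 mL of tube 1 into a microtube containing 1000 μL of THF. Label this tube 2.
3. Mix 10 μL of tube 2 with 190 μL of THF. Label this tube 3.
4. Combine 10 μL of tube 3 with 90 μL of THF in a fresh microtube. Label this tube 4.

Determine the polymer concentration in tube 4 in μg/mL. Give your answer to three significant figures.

Step 1: 2 mL brought to 200 mL → factor 200/2 = 100
Step 2: 1 mL + 1000 μL = 2 mL total → factor 2/1 = 2
Step 3: 10 μL + 190 μL = 200 μL total → factor 200/10 = 20
Step 4: 10 μL + 90 μL = 100 μL total → factor 100/10 = 10
Overall dilution factor = 100 × 2 × 20 × 10 = 40000
Final = 2.00 mg/mL / 40000 = 5.000 × 10^-5 mg/mL = 0.0500 μg/mL

0.0500 μg/mL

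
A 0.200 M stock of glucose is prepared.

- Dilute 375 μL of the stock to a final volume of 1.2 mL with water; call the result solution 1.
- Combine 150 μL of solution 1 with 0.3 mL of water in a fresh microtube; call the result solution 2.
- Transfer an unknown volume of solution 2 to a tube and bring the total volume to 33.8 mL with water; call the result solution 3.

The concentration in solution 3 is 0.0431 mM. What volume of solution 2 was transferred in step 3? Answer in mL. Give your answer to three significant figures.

Step 1: 375 μL brought to 1.2 mL → factor 1200/375 = 3.2
Step 2: 150 μL + 0.3 mL = 450 μL total → factor 450/150 = 3
Step 3: v brought to 33.8 mL → factor = 33.8 mL/v
Product of known-step factors = 9.6
Overall factor = 0.200 M / (0.0431 mM) = 4640.4
Step-3 factor = 4640.4 / 9.6 = 483.37
v = 33.8 mL / 483.37 = 0.0699 mL

0.0699 mL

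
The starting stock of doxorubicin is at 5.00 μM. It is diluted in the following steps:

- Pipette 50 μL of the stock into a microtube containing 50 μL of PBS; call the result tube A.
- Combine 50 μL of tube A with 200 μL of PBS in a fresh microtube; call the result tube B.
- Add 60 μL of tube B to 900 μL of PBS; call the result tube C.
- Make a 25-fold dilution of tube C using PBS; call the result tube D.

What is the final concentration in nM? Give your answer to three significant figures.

1.25 nM

Step 1: 50 μL + 50 μL = 100 μL total → factor 100/50 = 2
Step 2: 50 μL + 200 μL = 250 μL total → factor 250/50 = 5
Step 3: 60 μL + 900 μL = 960 μL total → factor 960/60 = 16
Step 4: 25-fold → factor 25
Overall dilution factor = 2 × 5 × 16 × 25 = 4000
Final = 5.00 μM / 4000 = 0.001250 μM = 1.25 nM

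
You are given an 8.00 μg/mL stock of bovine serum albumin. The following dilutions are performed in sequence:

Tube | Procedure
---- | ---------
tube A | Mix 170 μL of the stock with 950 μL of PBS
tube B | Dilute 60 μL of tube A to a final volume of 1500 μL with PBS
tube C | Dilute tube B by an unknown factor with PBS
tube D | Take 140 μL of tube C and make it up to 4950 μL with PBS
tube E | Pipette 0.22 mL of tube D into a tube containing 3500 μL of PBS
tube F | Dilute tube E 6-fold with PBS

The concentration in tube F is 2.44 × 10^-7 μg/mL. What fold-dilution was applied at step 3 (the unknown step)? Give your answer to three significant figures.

Step 1: 170 μL + 950 μL = 1120 μL total → factor 1120/170 = 6.5882
Step 2: 60 μL brought to 1500 μL → factor 1500/60 = 25
Step 3: unknown factor x
Step 4: 140 μL brought to 4950 μL → factor 4950/140 = 35.357
Step 5: 0.22 mL + 3500 μL = 3.72 mL total → factor 3.72/0.22 = 16.909
Step 6: 6-fold → factor 6
Product of known-step factors = 5.9082 × 10^5
Overall factor = 8.00 μg/mL / (2.44 × 10^-7 μg/mL) = 3.2787 × 10^7
x = 3.2787 × 10^7 / 5.9082 × 10^5 = 55.5

55.5-fold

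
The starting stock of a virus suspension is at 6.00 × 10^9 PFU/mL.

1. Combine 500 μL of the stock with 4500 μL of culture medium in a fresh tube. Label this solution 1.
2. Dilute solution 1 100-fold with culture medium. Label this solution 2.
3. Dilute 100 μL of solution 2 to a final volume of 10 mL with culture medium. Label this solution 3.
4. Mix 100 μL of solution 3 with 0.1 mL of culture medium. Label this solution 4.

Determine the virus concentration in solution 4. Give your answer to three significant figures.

3.00 × 10^4 PFU/mL

Step 1: 500 μL + 4500 μL = 5000 μL total → factor 5000/500 = 10
Step 2: 100-fold → factor 100
Step 3: 100 μL brought to 10 mL → factor 10000/100 = 100
Step 4: 100 μL + 0.1 mL = 200 μL total → factor 200/100 = 2
Overall dilution factor = 10 × 100 × 100 × 2 = 2 × 10^5
Final = 6.00 × 10^9 PFU/mL / 2 × 10^5 = 3.00 × 10^4 PFU/mL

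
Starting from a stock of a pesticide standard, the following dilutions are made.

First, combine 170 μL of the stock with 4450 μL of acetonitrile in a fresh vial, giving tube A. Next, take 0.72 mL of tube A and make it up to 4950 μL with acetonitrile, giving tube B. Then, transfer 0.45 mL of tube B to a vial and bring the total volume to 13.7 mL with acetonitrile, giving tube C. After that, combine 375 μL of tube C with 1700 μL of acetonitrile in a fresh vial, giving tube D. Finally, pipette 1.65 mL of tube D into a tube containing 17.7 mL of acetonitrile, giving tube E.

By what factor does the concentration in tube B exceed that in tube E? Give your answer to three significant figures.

1.98 × 10^3

Step 1: 170 μL + 4450 μL = 4620 μL total → factor 4620/170 = 27.176
Step 2: 0.72 mL brought to 4950 μL → factor 4.95/0.72 = 6.875
Step 3: 0.45 mL brought to 13.7 mL → factor 13.7/0.45 = 30.444
Step 4: 375 μL + 1700 μL = 2075 μL total → factor 2075/375 = 5.5333
Step 5: 1.65 mL + 17.7 mL = 19.35 mL total → factor 19.35/1.65 = 11.727
Dilution factor to tube B = 186.84; to tube E = 3.6911 × 10^5
[tube B]/[tube E] = (factor to tube E)/(factor to tube B) = 3.6911 × 10^5/186.84 = 1.98 × 10^3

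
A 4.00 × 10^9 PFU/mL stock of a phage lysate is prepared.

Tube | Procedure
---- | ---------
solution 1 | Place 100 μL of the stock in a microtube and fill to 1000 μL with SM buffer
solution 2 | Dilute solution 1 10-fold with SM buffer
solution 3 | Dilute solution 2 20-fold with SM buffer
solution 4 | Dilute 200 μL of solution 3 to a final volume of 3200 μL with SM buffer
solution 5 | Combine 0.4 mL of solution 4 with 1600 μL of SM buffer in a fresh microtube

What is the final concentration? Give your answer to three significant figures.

2.50 × 10^4 PFU/mL

Step 1: 100 μL brought to 1000 μL → factor 1000/100 = 10
Step 2: 10-fold → factor 10
Step 3: 20-fold → factor 20
Step 4: 200 μL brought to 3200 μL → factor 3200/200 = 16
Step 5: 0.4 mL + 1600 μL = 2 mL total → factor 2/0.4 = 5
Overall dilution factor = 10 × 10 × 20 × 16 × 5 = 1.6 × 10^5
Final = 4.00 × 10^9 PFU/mL / 1.6 × 10^5 = 2.50 × 10^4 PFU/mL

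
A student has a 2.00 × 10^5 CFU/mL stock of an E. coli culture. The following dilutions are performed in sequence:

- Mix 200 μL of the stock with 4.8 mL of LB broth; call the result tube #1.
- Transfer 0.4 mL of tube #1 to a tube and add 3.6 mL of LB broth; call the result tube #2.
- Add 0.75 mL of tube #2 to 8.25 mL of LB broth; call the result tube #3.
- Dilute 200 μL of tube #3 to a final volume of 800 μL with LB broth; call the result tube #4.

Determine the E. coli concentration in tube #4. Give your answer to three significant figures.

Step 1: 200 μL + 4.8 mL = 5000 μL total → factor 5000/200 = 25
Step 2: 0.4 mL + 3.6 mL = 4 mL total → factor 4/0.4 = 10
Step 3: 0.75 mL + 8.25 mL = 9 mL total → factor 9/0.75 = 12
Step 4: 200 μL brought to 800 μL → factor 800/200 = 4
Overall dilution factor = 25 × 10 × 12 × 4 = 12000
Final = 2.00 × 10^5 CFU/mL / 12000 = 16.7 CFU/mL

16.7 CFU/mL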